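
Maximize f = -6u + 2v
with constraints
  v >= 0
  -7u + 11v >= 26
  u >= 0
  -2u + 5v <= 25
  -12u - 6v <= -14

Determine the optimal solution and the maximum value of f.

Corner points and f = -6u + 2v:
  (0, 26/11) → f = 52/11
  (145/13, 123/13) → f = -48
  (0, 5) → f = 10

The optimum lies where u = 0 and -2u + 5v = 25.
Solving simultaneously gives u = 0, v = 5.

u = 0, v = 5, maximum f = 10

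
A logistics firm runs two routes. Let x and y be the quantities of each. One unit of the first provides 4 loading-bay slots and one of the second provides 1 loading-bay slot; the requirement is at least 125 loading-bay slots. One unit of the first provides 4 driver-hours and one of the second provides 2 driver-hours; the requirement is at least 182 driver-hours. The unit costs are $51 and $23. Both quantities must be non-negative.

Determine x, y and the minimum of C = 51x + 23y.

Extreme points and C = 51x + 23y:
  (0, 125) → C = 2875
  (91/2, 0) → C = 4641/2
  (17, 57) → C = 2178
The feasible region is unbounded (it extends along (0, 1), (1, 0)), but C strictly increases along every unbounded feasible direction, so there is no improving ray and the minimum is attained at a vertex.

x = 17, y = 57, minimum C = 2178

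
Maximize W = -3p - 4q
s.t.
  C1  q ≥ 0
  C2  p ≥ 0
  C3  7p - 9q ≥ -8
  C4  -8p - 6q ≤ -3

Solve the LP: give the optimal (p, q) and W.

The feasible region is unbounded (it extends along (9, 7), (1, 0)), but W strictly decreases along every unbounded feasible direction, so there is no improving ray and the maximum is attained at a vertex.

The optimum lies where q = 0 and -8p - 6q = -3.
Solving simultaneously gives p = 3/8, q = 0.

p = 3/8, q = 0, maximum W = -9/8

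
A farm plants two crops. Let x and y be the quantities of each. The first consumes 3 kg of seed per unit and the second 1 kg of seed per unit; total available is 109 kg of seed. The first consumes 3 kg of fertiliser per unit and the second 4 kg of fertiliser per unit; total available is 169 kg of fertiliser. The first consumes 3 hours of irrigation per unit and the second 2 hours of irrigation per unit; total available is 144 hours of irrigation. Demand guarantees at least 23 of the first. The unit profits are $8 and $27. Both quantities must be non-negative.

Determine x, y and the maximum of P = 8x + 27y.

x = 23, y = 25, maximum P = 859

Extreme points and P = 8x + 27y:
  (109/3, 0) → P = 872/3
  (23, 0) → P = 184
  (89/3, 20) → P = 2332/3
  (23, 25) → P = 859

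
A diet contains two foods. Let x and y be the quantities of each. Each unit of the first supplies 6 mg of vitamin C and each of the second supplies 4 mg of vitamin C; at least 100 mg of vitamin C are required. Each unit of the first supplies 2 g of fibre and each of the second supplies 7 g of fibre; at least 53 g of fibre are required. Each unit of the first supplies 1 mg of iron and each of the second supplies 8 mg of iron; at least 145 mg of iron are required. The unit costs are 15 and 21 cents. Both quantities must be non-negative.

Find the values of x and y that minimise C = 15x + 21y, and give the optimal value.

x = 5, y = 35/2, minimum C = 885/2

Feasible corners and C = 15x + 21y:
  (0, 25) → C = 525
  (145, 0) → C = 2175
  (5, 35/2) → C = 885/2
The feasible region is unbounded (it extends along (0, 1), (1, 0)), but C strictly increases along every unbounded feasible direction, so there is no improving ray and the minimum is attained at a vertex.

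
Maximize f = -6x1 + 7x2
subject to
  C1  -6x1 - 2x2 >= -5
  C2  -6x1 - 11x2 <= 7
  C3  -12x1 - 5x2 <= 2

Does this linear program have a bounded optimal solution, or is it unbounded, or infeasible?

From the feasible point (23/18, -4/3), moving in the direction (-5, 12) keeps every constraint satisfied while f increases without bound.

unbounded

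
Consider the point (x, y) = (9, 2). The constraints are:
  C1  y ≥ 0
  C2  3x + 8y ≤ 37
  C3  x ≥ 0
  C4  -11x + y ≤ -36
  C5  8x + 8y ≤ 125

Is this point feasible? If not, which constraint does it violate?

Constraint C2: 3x + 8y = 43, which is not ≤ 37. All other constraints are satisfied.

not feasible — violates C2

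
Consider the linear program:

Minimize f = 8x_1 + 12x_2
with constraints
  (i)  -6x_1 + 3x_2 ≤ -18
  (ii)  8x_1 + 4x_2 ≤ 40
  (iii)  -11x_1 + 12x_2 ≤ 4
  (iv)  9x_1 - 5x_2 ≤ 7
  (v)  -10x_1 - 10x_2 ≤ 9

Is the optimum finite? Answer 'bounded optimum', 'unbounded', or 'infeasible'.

The boundaries -6x_1 + 3x_2 = -18 and 8x_1 + 4x_2 = 40 meet at (4, 2), but that point violates 9x_1 - 5x_2 ≤ 7. Every candidate vertex is excluded by some other constraint, so the feasible region is empty.

infeasible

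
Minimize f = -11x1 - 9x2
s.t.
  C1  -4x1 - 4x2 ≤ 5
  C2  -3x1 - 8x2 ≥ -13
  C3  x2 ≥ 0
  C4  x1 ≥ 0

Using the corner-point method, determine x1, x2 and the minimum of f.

Extreme points and f = -11x1 - 9x2:
  (13/3, 0) → f = -143/3
  (0, 13/8) → f = -117/8
  (0, 0) → f = 0

The optimum lies where -3x1 - 8x2 = -13 and x2 = 0.
Solving simultaneously gives x1 = 13/3, x2 = 0.

x1 = 13/3, x2 = 0, minimum f = -143/3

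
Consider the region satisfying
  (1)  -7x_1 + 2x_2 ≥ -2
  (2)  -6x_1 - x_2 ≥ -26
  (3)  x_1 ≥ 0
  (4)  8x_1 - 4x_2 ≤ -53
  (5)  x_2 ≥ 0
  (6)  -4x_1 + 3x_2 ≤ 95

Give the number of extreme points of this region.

3

Intersecting each pair of boundary lines and keeping only the points that satisfy every inequality leaves:
  (0, 26)
  (51/32, 263/16)
  (0, 53/4)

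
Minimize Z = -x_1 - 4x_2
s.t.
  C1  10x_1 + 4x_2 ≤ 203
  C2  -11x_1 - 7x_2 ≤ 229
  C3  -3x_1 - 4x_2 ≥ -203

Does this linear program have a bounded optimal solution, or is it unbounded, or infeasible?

Corner points and Z = -x_1 - 4x_2:
  (2337/26, -4523/26) → Z = 15755/26
  (0, 203/4) → Z = -203
  (-2337/23, 2920/23) → Z = -9343/23
The feasible region has finitely many vertices and no improving ray; the minimum is -9343/23 at (-2337/23, 2920/23).

bounded optimum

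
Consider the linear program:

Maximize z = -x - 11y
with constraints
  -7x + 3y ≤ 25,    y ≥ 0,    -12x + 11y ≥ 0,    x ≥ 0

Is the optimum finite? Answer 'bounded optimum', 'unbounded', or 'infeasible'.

Corner points and z = -x - 11y:
  (0, 25/3) → z = -275/3
  (0, 0) → z = 0
The feasible region has finitely many vertices and no improving ray; the maximum is 0 at (0, 0).

bounded optimum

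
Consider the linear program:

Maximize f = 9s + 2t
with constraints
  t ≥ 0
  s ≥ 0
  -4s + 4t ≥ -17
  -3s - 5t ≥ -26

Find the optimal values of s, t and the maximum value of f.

Vertices and f = 9s + 2t:
  (0, 0) → f = 0
  (17/4, 0) → f = 153/4
  (0, 26/5) → f = 52/5
  (189/32, 53/32) → f = 1807/32

The binding constraints are -4s + 4t = -17 and -3s - 5t = -26.
Solving simultaneously gives s = 189/32, t = 53/32.

s = 189/32, t = 53/32, maximum f = 1807/32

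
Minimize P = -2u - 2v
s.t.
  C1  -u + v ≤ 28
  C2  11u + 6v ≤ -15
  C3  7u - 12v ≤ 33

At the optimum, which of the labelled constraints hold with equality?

C1 and C2

Extreme points and P = -2u - 2v:
  (-183/17, 293/17) → P = -220/17
  (-369/5, -229/5) → P = 1196/5
  (3/29, -78/29) → P = 150/29

The minimum is at (-183/17, 293/17). Substituting into each constraint, equality holds for C1 and C2; the remaining constraints have slack.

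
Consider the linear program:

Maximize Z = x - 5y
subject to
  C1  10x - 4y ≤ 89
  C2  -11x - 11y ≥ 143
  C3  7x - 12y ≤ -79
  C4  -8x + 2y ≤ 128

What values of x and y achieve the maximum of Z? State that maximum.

x = -689/41, y = -132/41, maximum Z = -29/41

Vertices and Z = x - 5y:
  (-235/19, -12/19) → Z = -175/19
  (-77/5, 12/5) → Z = -137/5
  (-689/41, -132/41) → Z = -29/41

The optimum lies where 7x - 12y = -79 and -8x + 2y = 128.
Solving simultaneously gives x = -689/41, y = -132/41.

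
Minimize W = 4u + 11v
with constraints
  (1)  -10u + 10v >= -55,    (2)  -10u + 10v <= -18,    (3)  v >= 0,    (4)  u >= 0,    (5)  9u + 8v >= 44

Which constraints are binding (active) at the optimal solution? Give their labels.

Corner points and W = 4u + 11v:
  (11/2, 0) → W = 22
  (292/85, 139/85) → W = 2697/85
  (44/9, 0) → W = 176/9
The feasible region is unbounded (it extends along (1, 1)), but W strictly increases along every unbounded feasible direction, so there is no improving ray and the minimum is attained at a vertex.

The minimum is at (44/9, 0). Substituting into each constraint, equality holds for (3) and (5); the remaining constraints have slack.

(3) and (5)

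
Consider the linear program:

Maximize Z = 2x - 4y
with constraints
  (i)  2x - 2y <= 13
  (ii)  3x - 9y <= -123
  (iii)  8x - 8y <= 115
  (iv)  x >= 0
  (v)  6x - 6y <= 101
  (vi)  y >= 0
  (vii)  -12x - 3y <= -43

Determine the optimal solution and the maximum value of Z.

Extreme points and Z = 2x - 4y:
  (121/4, 95/4) → Z = -69/2
  (2/13, 535/39) → Z = -2128/39
  (0, 43/3) → Z = -172/3
The feasible region is unbounded (it extends along (0, 1), (1, 1)), but Z strictly decreases along every unbounded feasible direction, so there is no improving ray and the maximum is attained at a vertex.

The optimum lies where 2x - 2y = 13 and 3x - 9y = -123.
Solving simultaneously gives x = 121/4, y = 95/4.

x = 121/4, y = 95/4, maximum Z = -69/2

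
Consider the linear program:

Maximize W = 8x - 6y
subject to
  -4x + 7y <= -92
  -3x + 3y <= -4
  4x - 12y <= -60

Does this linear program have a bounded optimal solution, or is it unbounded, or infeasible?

unbounded

From the feasible point (381/5, 152/5), moving in the direction (12, 4) keeps every constraint satisfied while W increases without bound.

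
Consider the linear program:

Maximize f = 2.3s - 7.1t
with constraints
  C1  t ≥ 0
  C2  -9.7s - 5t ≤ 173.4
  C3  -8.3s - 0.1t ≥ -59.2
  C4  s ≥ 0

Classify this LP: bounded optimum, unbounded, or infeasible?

Corner points and f = 2.3s - 7.1t:
  (592/83, 0) → f = 6808/415
  (0, 0) → f = 0
  (0, 592) → f = -4203.2
The feasible region has finitely many vertices and no improving ray; the maximum is 6808/415 at (592/83, 0).

bounded optimum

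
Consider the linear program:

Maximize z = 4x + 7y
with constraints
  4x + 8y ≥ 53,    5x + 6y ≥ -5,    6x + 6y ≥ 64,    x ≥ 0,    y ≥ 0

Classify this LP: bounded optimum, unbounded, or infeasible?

From the feasible point (97/12, 31/12), moving in the direction (0, 1) keeps every constraint satisfied while z increases without bound.

unbounded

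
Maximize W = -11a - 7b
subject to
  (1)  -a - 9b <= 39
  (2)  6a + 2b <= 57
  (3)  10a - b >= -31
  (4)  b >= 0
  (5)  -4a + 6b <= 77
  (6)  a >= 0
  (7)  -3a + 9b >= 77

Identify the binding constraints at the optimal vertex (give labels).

Vertices and W = -11a - 7b:
  (47/11, 345/22) → W = -3449/22
  (359/60, 211/20) → W = -419/3
  (0, 77/6) → W = -539/6
  (0, 77/9) → W = -539/9

The maximum is at (0, 77/9). Substituting into each constraint, equality holds for (6) and (7); the remaining constraints have slack.

(6) and (7)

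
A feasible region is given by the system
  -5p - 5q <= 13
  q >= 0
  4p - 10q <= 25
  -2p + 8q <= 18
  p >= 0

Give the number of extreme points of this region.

4

Intersecting each pair of boundary lines and keeping only the points that satisfy every inequality leaves:
  (25/4, 0)
  (0, 0)
  (95/3, 61/6)
  (0, 9/4)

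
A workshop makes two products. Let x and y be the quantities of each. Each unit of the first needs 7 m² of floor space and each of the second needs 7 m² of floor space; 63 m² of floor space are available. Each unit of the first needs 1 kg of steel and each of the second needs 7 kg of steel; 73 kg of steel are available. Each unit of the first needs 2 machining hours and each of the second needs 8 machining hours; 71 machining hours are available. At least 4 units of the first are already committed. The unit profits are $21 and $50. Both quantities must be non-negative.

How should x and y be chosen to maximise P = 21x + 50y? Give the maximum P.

x = 4, y = 5, maximum P = 334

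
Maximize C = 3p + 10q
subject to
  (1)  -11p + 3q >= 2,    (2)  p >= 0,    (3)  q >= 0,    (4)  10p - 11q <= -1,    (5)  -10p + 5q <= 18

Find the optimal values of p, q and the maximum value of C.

p = 44/25, q = 178/25, maximum C = 1912/25

Corner points and C = 3p + 10q:
  (0, 2/3) → C = 20/3
  (44/25, 178/25) → C = 1912/25
  (0, 18/5) → C = 36

The optimum lies where -11p + 3q = 2 and -10p + 5q = 18.
Solving simultaneously gives p = 44/25, q = 178/25.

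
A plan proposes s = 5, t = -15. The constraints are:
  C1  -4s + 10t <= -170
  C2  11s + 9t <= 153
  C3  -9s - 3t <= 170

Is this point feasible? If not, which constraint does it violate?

feasible

C1: -170 ≤ -170 ✓
C2: -80 ≤ 153 ✓
C3: 0 ≤ 170 ✓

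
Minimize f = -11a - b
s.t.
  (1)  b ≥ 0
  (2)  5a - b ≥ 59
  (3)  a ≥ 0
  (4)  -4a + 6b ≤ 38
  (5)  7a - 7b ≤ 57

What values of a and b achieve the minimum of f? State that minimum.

Vertices and f = -11a - b:
  (196/13, 213/13) → f = -2369/13
  (89/7, 32/7) → f = -1011/7
  (304/7, 247/7) → f = -513

The optimum lies where -4a + 6b = 38 and 7a - 7b = 57.
Solving simultaneously gives a = 304/7, b = 247/7.

a = 304/7, b = 247/7, minimum f = -513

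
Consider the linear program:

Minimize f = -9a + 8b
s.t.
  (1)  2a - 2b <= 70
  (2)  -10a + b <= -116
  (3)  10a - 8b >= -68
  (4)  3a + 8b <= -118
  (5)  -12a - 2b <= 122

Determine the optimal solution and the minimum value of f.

a = 162/11, b = -223/11, minimum f = -3242/11

Vertices and f = -9a + 8b:
  (9, -26) → f = -289
  (162/11, -223/11) → f = -3242/11
  (810/83, -1528/83) → f = -19514/83

The binding constraints are 2a - 2b = 70 and 3a + 8b = -118.
Solving simultaneously gives a = 162/11, b = -223/11.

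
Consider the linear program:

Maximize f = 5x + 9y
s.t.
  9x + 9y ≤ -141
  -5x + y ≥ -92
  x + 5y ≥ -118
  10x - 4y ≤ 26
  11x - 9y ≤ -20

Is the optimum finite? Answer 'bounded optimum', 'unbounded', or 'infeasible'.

From the feasible point (-161/20, -457/60), moving in the direction (-9, 9) keeps every constraint satisfied while f increases without bound.

unbounded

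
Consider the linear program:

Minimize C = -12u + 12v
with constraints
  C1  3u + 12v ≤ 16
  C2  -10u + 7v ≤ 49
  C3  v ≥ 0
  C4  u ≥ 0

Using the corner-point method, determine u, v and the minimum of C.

Vertices and C = -12u + 12v:
  (16/3, 0) → C = -64
  (0, 4/3) → C = 16
  (0, 0) → C = 0

u = 16/3, v = 0, minimum C = -64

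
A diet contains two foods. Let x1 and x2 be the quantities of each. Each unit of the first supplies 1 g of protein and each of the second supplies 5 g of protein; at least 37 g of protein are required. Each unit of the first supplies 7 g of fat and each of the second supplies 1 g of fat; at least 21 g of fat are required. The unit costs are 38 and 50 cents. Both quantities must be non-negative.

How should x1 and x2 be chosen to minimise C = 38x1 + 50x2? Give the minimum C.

x1 = 2, x2 = 7, minimum C = 426

Vertices and C = 38x1 + 50x2:
  (0, 21) → C = 1050
  (37, 0) → C = 1406
  (2, 7) → C = 426
The feasible region is unbounded (it extends along (0, 1), (1, 0)), but C strictly increases along every unbounded feasible direction, so there is no improving ray and the minimum is attained at a vertex.

The optimum lies where x1 + 5x2 = 37 and 7x1 + x2 = 21.
Solving simultaneously gives x1 = 2, x2 = 7.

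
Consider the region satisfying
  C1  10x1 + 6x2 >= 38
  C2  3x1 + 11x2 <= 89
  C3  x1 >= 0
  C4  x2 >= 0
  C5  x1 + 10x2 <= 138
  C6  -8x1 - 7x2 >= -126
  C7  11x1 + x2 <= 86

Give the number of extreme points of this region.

5

Of the 21 pairwise boundary intersections, those satisfying every inequality are:
  (0, 19/3)
  (19/5, 0)
  (0, 89/11)
  (857/118, 721/118)
  (86/11, 0)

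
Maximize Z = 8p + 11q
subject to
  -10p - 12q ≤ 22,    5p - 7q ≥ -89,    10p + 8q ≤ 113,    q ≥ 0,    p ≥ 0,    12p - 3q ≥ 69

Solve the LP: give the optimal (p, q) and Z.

p = 99/14, q = 37/7, maximum Z = 803/7

The binding constraints are 10p + 8q = 113 and 12p - 3q = 69.
Solving simultaneously gives p = 99/14, q = 37/7.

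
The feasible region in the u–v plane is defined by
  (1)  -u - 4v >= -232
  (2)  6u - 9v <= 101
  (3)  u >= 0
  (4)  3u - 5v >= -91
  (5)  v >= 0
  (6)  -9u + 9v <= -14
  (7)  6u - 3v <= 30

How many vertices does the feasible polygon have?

3

Of the 21 pairwise boundary intersections, those satisfying every inequality are:
  (14/9, 0)
  (5, 0)
  (76/9, 62/9)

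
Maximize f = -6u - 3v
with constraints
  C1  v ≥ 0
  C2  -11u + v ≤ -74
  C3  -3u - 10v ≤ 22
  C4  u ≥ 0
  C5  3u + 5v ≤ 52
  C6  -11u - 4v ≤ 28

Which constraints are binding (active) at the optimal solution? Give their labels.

C1 and C2

Extreme points and f = -6u - 3v:
  (74/11, 0) → f = -444/11
  (52/3, 0) → f = -104
  (211/29, 175/29) → f = -1791/29

The maximum is at (74/11, 0). Substituting into each constraint, equality holds for C1 and C2; the remaining constraints have slack.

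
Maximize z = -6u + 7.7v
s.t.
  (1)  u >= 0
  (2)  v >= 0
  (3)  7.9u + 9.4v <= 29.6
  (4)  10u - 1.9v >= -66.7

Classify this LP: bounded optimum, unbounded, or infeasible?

bounded optimum

Corner points and z = -6u + 7.7v:
  (0, 0) → z = 0
  (0, 148/47) → z = 5698/235
  (296/79, 0) → z = -1776/79
The feasible region has finitely many vertices and no improving ray; the maximum is 5698/235 at (0, 148/47).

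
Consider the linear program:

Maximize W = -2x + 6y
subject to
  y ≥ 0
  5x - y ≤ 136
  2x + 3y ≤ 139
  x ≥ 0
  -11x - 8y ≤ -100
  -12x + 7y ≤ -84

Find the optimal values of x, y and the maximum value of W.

x = 49/2, y = 30, maximum W = 131

Feasible corners and W = -2x + 6y:
  (136/5, 0) → W = -272/5
  (100/11, 0) → W = -200/11
  (547/17, 423/17) → W = 1444/17
  (49/2, 30) → W = 131
  (1372/173, 276/173) → W = -1088/173

At the optimal vertex, 2x + 3y = 139 and -12x + 7y = -84.
Solving simultaneously gives x = 49/2, y = 30.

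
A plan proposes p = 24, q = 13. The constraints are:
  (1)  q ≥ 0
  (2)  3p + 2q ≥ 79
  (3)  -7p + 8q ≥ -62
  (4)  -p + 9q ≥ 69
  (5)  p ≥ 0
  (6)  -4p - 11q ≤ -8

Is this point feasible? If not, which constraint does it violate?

Constraint (3): -7p + 8q = -64, which is not ≥ -62. All other constraints are satisfied.

not feasible — violates (3)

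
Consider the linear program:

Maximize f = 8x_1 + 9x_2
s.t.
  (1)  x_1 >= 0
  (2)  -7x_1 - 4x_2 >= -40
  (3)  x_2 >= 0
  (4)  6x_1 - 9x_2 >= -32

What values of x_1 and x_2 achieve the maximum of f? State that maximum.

x_1 = 8/3, x_2 = 16/3, maximum f = 208/3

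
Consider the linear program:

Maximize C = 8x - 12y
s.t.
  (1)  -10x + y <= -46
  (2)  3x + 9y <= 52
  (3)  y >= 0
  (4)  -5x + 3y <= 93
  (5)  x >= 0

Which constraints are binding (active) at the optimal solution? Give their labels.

Vertices and C = 8x - 12y:
  (466/93, 382/93) → C = -856/93
  (23/5, 0) → C = 184/5
  (52/3, 0) → C = 416/3

The maximum is at (52/3, 0). Substituting into each constraint, equality holds for (2) and (3); the remaining constraints have slack.

(2) and (3)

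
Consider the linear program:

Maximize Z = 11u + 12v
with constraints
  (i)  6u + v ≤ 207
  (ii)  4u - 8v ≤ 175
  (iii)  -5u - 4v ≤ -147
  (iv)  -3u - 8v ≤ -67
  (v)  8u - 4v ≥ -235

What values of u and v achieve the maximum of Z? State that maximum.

u = 593/32, v = 1533/16, maximum Z = 43315/32

The binding constraints are 6u + v = 207 and 8u - 4v = -235.
Solving simultaneously gives u = 593/32, v = 1533/16.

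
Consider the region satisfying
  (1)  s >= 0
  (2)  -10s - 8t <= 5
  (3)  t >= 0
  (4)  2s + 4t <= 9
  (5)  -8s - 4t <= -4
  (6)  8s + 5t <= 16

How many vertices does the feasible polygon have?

5

Pairwise boundary intersections that survive every other constraint:
  (0, 9/4)
  (0, 1)
  (1/2, 0)
  (2, 0)
  (19/22, 20/11)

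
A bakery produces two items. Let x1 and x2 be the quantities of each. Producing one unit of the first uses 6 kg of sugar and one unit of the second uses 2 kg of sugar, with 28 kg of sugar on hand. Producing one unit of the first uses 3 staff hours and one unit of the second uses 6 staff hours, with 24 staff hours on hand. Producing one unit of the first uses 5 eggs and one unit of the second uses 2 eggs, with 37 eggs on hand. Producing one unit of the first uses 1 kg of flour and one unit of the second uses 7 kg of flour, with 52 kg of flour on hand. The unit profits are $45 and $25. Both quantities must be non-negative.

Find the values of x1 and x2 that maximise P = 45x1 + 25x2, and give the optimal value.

x1 = 4, x2 = 2, maximum P = 230

Feasible corners and P = 45x1 + 25x2:
  (0, 0) → P = 0
  (0, 4) → P = 100
  (14/3, 0) → P = 210
  (4, 2) → P = 230

The binding constraints are 6x1 + 2x2 = 28 and 3x1 + 6x2 = 24.
Solving simultaneously gives x1 = 4, x2 = 2.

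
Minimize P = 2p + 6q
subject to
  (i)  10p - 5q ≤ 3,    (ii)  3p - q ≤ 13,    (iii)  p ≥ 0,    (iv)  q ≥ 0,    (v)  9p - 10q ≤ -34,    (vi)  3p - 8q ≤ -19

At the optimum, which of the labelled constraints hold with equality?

Feasible corners and P = 2p + 6q:
  (62/5, 121/5) → P = 170
  (40/11, 367/55) → P = 2602/55
  (0, 17/5) → P = 102/5
The feasible region is unbounded (it extends along (0, 1), (1, 3)), but P strictly increases along every unbounded feasible direction, so there is no improving ray and the minimum is attained at a vertex.

The minimum is at (0, 17/5). Substituting into each constraint, equality holds for (iii) and (v); the remaining constraints have slack.

(iii) and (v)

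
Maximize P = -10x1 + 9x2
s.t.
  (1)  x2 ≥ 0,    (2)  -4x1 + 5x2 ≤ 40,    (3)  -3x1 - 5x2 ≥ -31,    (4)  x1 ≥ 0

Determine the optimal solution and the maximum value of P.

x1 = 0, x2 = 31/5, maximum P = 279/5

Corner points and P = -10x1 + 9x2:
  (31/3, 0) → P = -310/3
  (0, 0) → P = 0
  (0, 31/5) → P = 279/5

The optimum lies where -3x1 - 5x2 = -31 and x1 = 0.
Solving simultaneously gives x1 = 0, x2 = 31/5.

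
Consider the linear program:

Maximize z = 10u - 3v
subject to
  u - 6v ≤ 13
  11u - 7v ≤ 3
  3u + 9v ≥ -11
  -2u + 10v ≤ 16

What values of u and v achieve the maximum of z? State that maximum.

u = 71/48, v = 91/48, maximum z = 437/48

Extreme points and z = 10u - 3v:
  (-5/12, -13/12) → z = -11/12
  (71/48, 91/48) → z = 437/48
  (-127/24, 13/24) → z = -1309/24

The optimum lies where 11u - 7v = 3 and -2u + 10v = 16.
Solving simultaneously gives u = 71/48, v = 91/48.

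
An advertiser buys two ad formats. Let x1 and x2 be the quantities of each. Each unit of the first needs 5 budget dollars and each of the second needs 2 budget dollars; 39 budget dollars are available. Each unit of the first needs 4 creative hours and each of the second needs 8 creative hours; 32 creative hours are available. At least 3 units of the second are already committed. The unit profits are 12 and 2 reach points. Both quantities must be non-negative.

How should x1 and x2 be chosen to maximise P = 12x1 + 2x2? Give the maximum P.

Feasible corners and P = 12x1 + 2x2:
  (0, 4) → P = 8
  (0, 3) → P = 6
  (2, 3) → P = 30

x1 = 2, x2 = 3, maximum P = 30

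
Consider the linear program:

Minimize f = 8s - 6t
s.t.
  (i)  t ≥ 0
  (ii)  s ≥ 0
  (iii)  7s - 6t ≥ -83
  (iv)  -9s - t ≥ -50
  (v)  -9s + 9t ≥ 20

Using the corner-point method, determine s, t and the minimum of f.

s = 0, t = 83/6, minimum f = -83

Corner points and f = 8s - 6t:
  (0, 83/6) → f = -83
  (0, 20/9) → f = -40/3
  (217/61, 1097/61) → f = -4846/61
  (43/9, 7) → f = -34/9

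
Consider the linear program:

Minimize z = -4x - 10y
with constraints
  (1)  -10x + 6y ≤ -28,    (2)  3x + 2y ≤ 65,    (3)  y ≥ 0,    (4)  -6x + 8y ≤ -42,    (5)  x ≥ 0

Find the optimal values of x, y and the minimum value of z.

Corner points and z = -4x - 10y:
  (65/3, 0) → z = -260/3
  (151/9, 22/3) → z = -1264/9
  (7, 0) → z = -28

x = 151/9, y = 22/3, minimum z = -1264/9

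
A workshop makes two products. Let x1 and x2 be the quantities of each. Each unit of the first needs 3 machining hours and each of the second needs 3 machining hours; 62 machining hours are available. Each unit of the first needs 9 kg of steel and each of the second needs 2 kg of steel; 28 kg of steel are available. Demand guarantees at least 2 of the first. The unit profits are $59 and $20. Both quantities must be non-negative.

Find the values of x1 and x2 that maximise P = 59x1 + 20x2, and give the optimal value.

Feasible corners and P = 59x1 + 20x2:
  (28/9, 0) → P = 1652/9
  (2, 0) → P = 118
  (2, 5) → P = 218

At the optimal vertex, 9x1 + 2x2 = 28 and x1 = 2.
Solving simultaneously gives x1 = 2, x2 = 5.

x1 = 2, x2 = 5, maximum P = 218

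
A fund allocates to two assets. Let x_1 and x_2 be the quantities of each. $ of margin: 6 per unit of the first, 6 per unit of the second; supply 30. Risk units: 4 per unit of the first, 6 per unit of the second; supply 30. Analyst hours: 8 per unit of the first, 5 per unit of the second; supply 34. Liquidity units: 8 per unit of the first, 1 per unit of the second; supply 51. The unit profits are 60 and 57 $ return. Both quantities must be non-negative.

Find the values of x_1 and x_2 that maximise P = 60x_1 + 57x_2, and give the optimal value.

Corner points and P = 60x_1 + 57x_2:
  (0, 0) → P = 0
  (0, 5) → P = 285
  (17/4, 0) → P = 255
  (3, 2) → P = 294

x_1 = 3, x_2 = 2, maximum P = 294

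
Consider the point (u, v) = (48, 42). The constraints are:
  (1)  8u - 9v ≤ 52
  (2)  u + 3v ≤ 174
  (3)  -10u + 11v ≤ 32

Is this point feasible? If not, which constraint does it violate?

(1): 6 ≤ 52 ✓
(2): 174 ≤ 174 ✓
(3): -18 ≤ 32 ✓

feasible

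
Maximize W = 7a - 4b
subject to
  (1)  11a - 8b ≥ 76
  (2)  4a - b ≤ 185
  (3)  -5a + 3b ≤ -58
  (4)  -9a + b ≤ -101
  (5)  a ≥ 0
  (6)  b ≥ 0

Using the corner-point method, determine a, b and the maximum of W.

Extreme points and W = 7a - 4b:
  (468/7, 577/7) → W = 968/7
  (236/7, 258/7) → W = 620/7
  (185/4, 0) → W = 1295/4
  (58/5, 0) → W = 406/5

a = 185/4, b = 0, maximum W = 1295/4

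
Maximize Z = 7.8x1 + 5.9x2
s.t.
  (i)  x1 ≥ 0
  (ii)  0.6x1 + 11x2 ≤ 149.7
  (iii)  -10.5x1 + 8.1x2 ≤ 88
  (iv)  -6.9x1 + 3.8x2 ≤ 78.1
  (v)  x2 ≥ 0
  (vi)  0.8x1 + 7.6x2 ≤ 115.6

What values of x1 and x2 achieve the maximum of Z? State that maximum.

Extreme points and Z = 7.8x1 + 5.9x2:
  (0, 880/81) → Z = 5192/81
  (0, 0) → Z = 0
  (24457/12036, 54155/4012) → Z = 3831027/40120
  (3347/106, 630/53) → Z = 167703/530
  (289/2, 0) → Z = 11271/10

The binding constraints are x2 = 0 and 0.8x1 + 7.6x2 = 115.6.
Solving simultaneously gives x1 = 289/2, x2 = 0.

x1 = 144.5, x2 = 0, maximum Z = 1127.1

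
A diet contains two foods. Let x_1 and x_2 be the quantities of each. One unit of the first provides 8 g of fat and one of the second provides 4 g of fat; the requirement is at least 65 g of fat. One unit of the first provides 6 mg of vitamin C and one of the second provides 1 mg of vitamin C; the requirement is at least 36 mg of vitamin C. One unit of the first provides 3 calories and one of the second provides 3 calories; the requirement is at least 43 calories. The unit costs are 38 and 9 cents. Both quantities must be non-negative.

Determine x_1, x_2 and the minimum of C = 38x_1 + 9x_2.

Extreme points and C = 38x_1 + 9x_2:
  (0, 36) → C = 324
  (43/3, 0) → C = 1634/3
  (13/3, 10) → C = 764/3
The feasible region is unbounded (it extends along (0, 1), (1, 0)), but C strictly increases along every unbounded feasible direction, so there is no improving ray and the minimum is attained at a vertex.

x_1 = 13/3, x_2 = 10, minimum C = 764/3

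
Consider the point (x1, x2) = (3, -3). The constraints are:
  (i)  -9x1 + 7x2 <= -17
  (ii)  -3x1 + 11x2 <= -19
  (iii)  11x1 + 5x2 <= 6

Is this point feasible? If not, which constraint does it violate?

not feasible — violates (iii)

Constraint (iii): 11x1 + 5x2 = 18, which is not ≤ 6. All other constraints are satisfied.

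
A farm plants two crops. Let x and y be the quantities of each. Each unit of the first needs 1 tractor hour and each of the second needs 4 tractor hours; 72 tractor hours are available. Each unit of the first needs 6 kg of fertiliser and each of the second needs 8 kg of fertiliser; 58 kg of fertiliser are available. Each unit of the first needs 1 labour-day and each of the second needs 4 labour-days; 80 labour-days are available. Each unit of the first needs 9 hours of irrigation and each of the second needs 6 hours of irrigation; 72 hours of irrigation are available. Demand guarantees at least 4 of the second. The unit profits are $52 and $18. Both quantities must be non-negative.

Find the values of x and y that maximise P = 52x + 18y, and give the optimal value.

x = 13/3, y = 4, maximum P = 892/3

Vertices and P = 52x + 18y:
  (0, 29/4) → P = 261/2
  (0, 4) → P = 72
  (13/3, 4) → P = 892/3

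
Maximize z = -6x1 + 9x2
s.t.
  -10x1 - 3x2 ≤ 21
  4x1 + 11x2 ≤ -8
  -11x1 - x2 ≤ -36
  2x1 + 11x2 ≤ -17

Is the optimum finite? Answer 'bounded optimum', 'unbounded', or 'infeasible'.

bounded optimum

Extreme points and z = -6x1 + 9x2:
  (129/23, -591/23) → z = -6093/23
  (9/2, -26/11) → z = -531/11
  (59/17, -37/17) → z = -687/17
The feasible region has finitely many vertices and no improving ray; the maximum is -687/17 at (59/17, -37/17).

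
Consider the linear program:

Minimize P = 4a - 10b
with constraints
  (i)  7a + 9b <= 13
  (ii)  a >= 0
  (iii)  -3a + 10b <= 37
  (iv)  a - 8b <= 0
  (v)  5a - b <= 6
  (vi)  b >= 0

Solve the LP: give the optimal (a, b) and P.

a = 0, b = 13/9, minimum P = -130/9

At the optimal vertex, 7a + 9b = 13 and a = 0.
Solving simultaneously gives a = 0, b = 13/9.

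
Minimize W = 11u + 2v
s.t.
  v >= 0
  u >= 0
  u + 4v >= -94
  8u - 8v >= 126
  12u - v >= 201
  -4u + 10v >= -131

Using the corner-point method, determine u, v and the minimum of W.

u = 67/4, v = 0, minimum W = 737/4

Feasible corners and W = 11u + 2v:
  (67/4, 0) → W = 737/4
  (131/4, 0) → W = 1441/4
  (741/44, 12/11) → W = 8247/44
The feasible region is unbounded (it extends along (1, 1), (5, 2)), but W strictly increases along every unbounded feasible direction, so there is no improving ray and the minimum is attained at a vertex.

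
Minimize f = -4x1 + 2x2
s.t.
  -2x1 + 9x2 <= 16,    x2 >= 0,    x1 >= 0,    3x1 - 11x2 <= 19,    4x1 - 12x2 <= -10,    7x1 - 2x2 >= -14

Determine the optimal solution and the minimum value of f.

Vertices and f = -4x1 + 2x2:
  (0, 16/9) → f = 32/9
  (17/2, 11/3) → f = -80/3
  (0, 5/6) → f = 5/3

The optimum lies where -2x1 + 9x2 = 16 and 4x1 - 12x2 = -10.
Solving simultaneously gives x1 = 17/2, x2 = 11/3.

x1 = 17/2, x2 = 11/3, minimum f = -80/3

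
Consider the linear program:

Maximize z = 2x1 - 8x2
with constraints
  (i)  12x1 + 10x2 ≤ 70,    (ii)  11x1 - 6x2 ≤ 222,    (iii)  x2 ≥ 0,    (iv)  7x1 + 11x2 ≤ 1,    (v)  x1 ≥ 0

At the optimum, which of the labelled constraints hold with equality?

Corner points and z = 2x1 - 8x2:
  (1/7, 0) → z = 2/7
  (0, 0) → z = 0
  (0, 1/11) → z = -8/11

The maximum is at (1/7, 0). Substituting into each constraint, equality holds for (iii) and (iv); the remaining constraints have slack.

(iii) and (iv)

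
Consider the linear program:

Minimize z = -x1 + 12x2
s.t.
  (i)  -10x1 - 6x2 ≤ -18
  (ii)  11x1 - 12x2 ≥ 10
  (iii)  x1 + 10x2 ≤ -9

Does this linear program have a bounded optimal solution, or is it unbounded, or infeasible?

From the feasible point (117/47, -54/47), moving in the direction (10, -1) keeps every constraint satisfied while z decreases without bound.

unbounded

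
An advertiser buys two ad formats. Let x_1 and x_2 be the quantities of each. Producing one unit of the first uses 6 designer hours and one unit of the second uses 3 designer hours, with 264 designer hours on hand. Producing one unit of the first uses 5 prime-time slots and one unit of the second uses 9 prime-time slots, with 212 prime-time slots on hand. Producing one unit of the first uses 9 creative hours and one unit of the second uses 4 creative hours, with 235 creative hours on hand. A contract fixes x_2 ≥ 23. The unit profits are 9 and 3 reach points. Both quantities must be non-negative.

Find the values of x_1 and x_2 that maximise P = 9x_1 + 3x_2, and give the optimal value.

Extreme points and P = 9x_1 + 3x_2:
  (0, 212/9) → P = 212/3
  (0, 23) → P = 69
  (1, 23) → P = 78

x_1 = 1, x_2 = 23, maximum P = 78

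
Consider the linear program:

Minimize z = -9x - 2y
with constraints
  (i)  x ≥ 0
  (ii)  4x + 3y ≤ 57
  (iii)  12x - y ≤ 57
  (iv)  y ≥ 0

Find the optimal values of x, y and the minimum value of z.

x = 57/10, y = 57/5, minimum z = -741/10

Corner points and z = -9x - 2y:
  (0, 19) → z = -38
  (0, 0) → z = 0
  (57/10, 57/5) → z = -741/10
  (19/4, 0) → z = -171/4

At the optimal vertex, 4x + 3y = 57 and 12x - y = 57.
Solving simultaneously gives x = 57/10, y = 57/5.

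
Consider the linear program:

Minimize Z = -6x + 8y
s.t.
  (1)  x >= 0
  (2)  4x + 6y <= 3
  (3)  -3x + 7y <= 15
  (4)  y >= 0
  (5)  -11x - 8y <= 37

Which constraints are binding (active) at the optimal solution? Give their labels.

Vertices and Z = -6x + 8y:
  (0, 1/2) → Z = 4
  (0, 0) → Z = 0
  (3/4, 0) → Z = -9/2

The minimum is at (3/4, 0). Substituting into each constraint, equality holds for (2) and (4); the remaining constraints have slack.

(2) and (4)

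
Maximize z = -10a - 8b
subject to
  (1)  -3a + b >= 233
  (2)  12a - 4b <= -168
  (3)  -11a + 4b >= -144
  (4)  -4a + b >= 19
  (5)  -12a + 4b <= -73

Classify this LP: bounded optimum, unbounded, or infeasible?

Constraints -3a + b ≥ 233 and -12a + 4b ≤ -73 have parallel boundaries but demand opposite sides — no point can satisfy both, so the region is empty.

infeasible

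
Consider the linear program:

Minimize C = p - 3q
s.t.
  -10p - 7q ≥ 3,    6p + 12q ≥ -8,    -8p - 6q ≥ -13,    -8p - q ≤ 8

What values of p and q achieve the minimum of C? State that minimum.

p = -53/46, q = 28/23, minimum C = -221/46

Vertices and C = p - 3q:
  (10/39, -31/39) → C = 103/39
  (-53/46, 28/23) → C = -221/46
  (-44/45, -8/45) → C = -4/9

At the optimal vertex, -10p - 7q = 3 and -8p - q = 8.
Solving simultaneously gives p = -53/46, q = 28/23.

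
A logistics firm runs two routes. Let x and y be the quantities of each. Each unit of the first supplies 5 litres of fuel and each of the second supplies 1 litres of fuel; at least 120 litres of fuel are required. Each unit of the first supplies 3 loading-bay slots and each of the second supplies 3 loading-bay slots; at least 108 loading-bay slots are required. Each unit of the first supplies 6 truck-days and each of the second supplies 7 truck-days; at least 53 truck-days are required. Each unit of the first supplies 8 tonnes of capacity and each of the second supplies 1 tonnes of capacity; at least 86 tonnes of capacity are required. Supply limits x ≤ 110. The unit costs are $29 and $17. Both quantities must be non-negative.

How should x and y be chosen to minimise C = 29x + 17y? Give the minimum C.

Vertices and C = 29x + 17y:
  (0, 120) → C = 2040
  (36, 0) → C = 1044
  (110, 0) → C = 3190
  (21, 15) → C = 864
The feasible region is unbounded (it extends along (0, 1)), but C strictly increases along every unbounded feasible direction, so there is no improving ray and the minimum is attained at a vertex.

x = 21, y = 15, minimum C = 864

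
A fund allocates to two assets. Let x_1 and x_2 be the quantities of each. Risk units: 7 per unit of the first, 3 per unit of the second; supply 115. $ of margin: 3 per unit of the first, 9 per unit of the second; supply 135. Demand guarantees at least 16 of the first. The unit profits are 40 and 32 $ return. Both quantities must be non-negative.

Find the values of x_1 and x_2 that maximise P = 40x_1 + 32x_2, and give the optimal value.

Corner points and P = 40x_1 + 32x_2:
  (115/7, 0) → P = 4600/7
  (16, 0) → P = 640
  (16, 1) → P = 672

The binding constraints are 7x_1 + 3x_2 = 115 and x_1 = 16.
Solving simultaneously gives x_1 = 16, x_2 = 1.

x_1 = 16, x_2 = 1, maximum P = 672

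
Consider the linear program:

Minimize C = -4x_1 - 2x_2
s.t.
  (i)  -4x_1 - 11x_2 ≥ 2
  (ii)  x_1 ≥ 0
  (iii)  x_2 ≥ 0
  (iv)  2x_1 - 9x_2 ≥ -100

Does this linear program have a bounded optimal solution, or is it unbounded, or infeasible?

infeasible

The boundaries -4x_1 - 11x_2 = 2 and x_1 = 0 meet at (0, -2/11), but that point violates x_2 ≥ 0. Every candidate vertex is excluded by some other constraint, so the feasible region is empty.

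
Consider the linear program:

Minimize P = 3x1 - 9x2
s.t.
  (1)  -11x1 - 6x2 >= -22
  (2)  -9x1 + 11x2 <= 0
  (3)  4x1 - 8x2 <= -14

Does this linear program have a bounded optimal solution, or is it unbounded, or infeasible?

infeasible

The boundaries -11x1 - 6x2 = -22 and -9x1 + 11x2 = 0 meet at (242/175, 198/175), but that point violates 4x1 - 8x2 ≤ -14. Every candidate vertex is excluded by some other constraint, so the feasible region is empty.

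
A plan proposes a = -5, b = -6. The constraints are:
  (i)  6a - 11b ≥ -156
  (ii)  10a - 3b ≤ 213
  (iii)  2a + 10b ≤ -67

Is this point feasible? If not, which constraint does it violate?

feasible

(i): 36 ≥ -156 ✓
(ii): -32 ≤ 213 ✓
(iii): -70 ≤ -67 ✓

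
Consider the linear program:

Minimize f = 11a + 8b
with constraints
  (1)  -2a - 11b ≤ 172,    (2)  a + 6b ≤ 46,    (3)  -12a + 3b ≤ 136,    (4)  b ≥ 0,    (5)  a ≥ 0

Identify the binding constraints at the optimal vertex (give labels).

(4) and (5)

Vertices and f = 11a + 8b:
  (46, 0) → f = 506
  (0, 23/3) → f = 184/3
  (0, 0) → f = 0

The minimum is at (0, 0). Substituting into each constraint, equality holds for (4) and (5); the remaining constraints have slack.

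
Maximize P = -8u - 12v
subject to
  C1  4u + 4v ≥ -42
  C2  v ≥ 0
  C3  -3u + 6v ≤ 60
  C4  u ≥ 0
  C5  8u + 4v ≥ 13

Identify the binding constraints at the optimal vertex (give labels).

Feasible corners and P = -8u - 12v:
  (13/8, 0) → P = -13
  (0, 10) → P = -120
  (0, 13/4) → P = -39
The feasible region is unbounded (it extends along (1, 0), (2, 1)), but P strictly decreases along every unbounded feasible direction, so there is no improving ray and the maximum is attained at a vertex.

The maximum is at (13/8, 0). Substituting into each constraint, equality holds for C2 and C5; the remaining constraints have slack.

C2 and C5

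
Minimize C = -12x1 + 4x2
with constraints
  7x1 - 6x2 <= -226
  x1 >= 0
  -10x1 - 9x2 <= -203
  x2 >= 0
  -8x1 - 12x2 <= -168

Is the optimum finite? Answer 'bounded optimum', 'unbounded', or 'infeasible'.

From the feasible point (0, 113/3), moving in the direction (6, 7) keeps every constraint satisfied while C decreases without bound.

unbounded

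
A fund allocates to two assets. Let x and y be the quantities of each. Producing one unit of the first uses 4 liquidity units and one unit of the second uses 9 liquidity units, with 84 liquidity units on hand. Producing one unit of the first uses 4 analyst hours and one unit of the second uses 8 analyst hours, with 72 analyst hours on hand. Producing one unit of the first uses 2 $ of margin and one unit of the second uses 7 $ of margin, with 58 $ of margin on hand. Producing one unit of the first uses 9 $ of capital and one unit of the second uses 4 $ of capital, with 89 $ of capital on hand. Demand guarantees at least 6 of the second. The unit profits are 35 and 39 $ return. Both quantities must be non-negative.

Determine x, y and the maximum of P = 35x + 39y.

The optimum lies where 4x + 8y = 72 and y = 6.
Solving simultaneously gives x = 6, y = 6.

x = 6, y = 6, maximum P = 444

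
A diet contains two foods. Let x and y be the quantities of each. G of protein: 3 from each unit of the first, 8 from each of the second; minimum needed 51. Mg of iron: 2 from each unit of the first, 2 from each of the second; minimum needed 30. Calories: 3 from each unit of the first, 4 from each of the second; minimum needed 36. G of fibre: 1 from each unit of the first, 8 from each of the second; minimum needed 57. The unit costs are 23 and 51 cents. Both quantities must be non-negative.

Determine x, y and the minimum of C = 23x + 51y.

x = 9, y = 6, minimum C = 513

Vertices and C = 23x + 51y:
  (0, 15) → C = 765
  (57, 0) → C = 1311
  (9, 6) → C = 513
The feasible region is unbounded (it extends along (0, 1), (1, 0)), but C strictly increases along every unbounded feasible direction, so there is no improving ray and the minimum is attained at a vertex.

The optimum lies where 2x + 2y = 30 and x + 8y = 57.
Solving simultaneously gives x = 9, y = 6.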